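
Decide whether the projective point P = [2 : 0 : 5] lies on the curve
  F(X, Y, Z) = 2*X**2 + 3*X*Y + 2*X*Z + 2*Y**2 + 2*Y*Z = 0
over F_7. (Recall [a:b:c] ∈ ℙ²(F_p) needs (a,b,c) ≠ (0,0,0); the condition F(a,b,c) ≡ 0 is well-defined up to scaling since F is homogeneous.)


F(2,0,5) ≡ 0 (mod 7); P is on the curve.

Evaluate F(2, 0, 5) term-by-term (mod 7).
  2*X**2 ↦ 2·4·1·1 = 8
  3*X*Y ↦ 3·2·0·1 = 0
  2*X*Z ↦ 2·2·1·5 = 20
  2*Y**2 ↦ 2·1·0·1 = 0
  2*Y*Z ↦ 2·1·0·5 = 0
Sum: F(2, 0, 5) = (8) + (0) + (20) + (0) + (0) = 28.
Reducing mod 7: 28 ≡ 0 (mod 7).
Since F(a, b, c) ≡ 0 (mod 7), P lies on the curve.


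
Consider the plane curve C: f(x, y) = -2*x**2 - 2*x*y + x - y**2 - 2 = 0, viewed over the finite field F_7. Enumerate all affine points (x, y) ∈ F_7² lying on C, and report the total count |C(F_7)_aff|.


Affine F_7-points: {(4, 3)}; count = 1.

For each of the 49 pairs (x, y) ∈ F_7², evaluate f(x, y) mod 7. Record the zeros.
  x = 0: [0↦5, 1↦4, 2↦1, 3↦3, 4↦3, 5↦1, 6↦4]  zeros at y ∈ ∅
  x = 1: [0↦4, 1↦1, 2↦3, 3↦3, 4↦1, 5↦4, 6↦5]  zeros at y ∈ ∅
  x = 2: [0↦6, 1↦1, 2↦1, 3↦6, 4↦2, 5↦3, 6↦2]  zeros at y ∈ ∅
  x = 3: [0↦4, 1↦4, 2↦2, 3↦5, 4↦6, 5↦5, 6↦2]  zeros at y ∈ ∅
  x = 4: [0↦5, 1↦3, 2↦6, 3↦0, 4↦6, 5↦3, 6↦5]  zeros at y ∈ {3}
  x = 5: [0↦2, 1↦5, 2↦6, 3↦5, 4↦2, 5↦4, 6↦4]  zeros at y ∈ ∅
  x = 6: [0↦2, 1↦3, 2↦2, 3↦6, 4↦1, 5↦1, 6↦6]  zeros at y ∈ ∅
Collecting zeros: affine points = {(4, 3)}.
Total count |C(F_7)_aff| = 1.


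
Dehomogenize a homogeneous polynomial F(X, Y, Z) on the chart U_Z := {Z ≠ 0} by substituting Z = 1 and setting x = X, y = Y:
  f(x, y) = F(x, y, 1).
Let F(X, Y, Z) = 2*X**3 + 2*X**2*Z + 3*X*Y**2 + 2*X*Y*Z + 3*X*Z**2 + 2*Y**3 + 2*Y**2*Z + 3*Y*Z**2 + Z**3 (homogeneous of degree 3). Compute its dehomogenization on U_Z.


f(x, y) = 2*x**3 + 2*x**2 + 3*x*y**2 + 2*x*y + 3*x + 2*y**3 + 2*y**2 + 3*y + 1

On U_Z we set Z = 1. Each monomial c·X^i·Y^j·Z^k in F becomes c·x^i·y^j·1^k = c·x^i·y^j.
Substituting Z = 1: F(X, Y, 1) = 2*x**3 + 2*x**2 + 3*x*y**2 + 2*x*y + 3*x + 2*y**3 + 2*y**2 + 3*y + 1.
Note: deg(f) ≤ deg(F) = 3; strict inequality happens when F is divisible by Z (lost terms).


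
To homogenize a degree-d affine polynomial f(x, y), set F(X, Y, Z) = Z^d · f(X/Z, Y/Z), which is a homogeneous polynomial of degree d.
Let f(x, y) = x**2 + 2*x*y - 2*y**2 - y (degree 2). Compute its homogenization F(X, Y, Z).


F(X, Y, Z) = X**2 + 2*X*Y - 2*Y**2 - Y*Z

deg(f) = 2.
Substitute x = X/Z, y = Y/Z into f, then multiply by Z^2.
  monomial 1·x^2·y^0 ↦ 1·X^2·Y^0·Z^0.
  monomial 2·x^1·y^1 ↦ 2·X^1·Y^1·Z^0.
  monomial -2·x^0·y^2 ↦ -2·X^0·Y^2·Z^0.
  monomial -1·x^0·y^1 ↦ -1·X^0·Y^1·Z^1.
Collecting: F(X, Y, Z) = X**2 + 2*X*Y - 2*Y**2 - Y*Z.


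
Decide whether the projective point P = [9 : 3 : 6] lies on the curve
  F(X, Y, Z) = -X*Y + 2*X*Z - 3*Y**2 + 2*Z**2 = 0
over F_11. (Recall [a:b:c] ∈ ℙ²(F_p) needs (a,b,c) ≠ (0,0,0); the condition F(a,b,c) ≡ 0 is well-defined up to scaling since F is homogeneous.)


F(9,3,6) ≡ 5 (mod 11); P is NOT on the curve.

Evaluate F(9, 3, 6) term-by-term (mod 11).
  -X*Y ↦ -1·9·3·1 = -27
  2*X*Z ↦ 2·9·1·6 = 108
  -3*Y**2 ↦ -3·1·9·1 = -27
  2*Z**2 ↦ 2·1·1·36 = 72
Sum: F(9, 3, 6) = (-27) + (108) + (-27) + (72) = 126.
Reducing mod 11: 126 ≡ 5 (mod 11).
Since F(a, b, c) ≡ 5 ≠ 0 (mod 11), P does NOT lie on the curve.


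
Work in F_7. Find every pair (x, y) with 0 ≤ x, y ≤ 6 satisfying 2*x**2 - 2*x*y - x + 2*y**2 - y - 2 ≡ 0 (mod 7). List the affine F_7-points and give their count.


Affine F_7-points: {(2, 3), (3, 2), (3, 5), (5, 3), (5, 6), (6, 5)}; count = 6.

For each of the 49 pairs (x, y) ∈ F_7², evaluate f(x, y) mod 7. Record the zeros.
  x = 0: [0↦5, 1↦6, 2↦4, 3↦6, 4↦5, 5↦1, 6↦1]  zeros at y ∈ ∅
  x = 1: [0↦6, 1↦5, 2↦1, 3↦1, 4↦5, 5↦6, 6↦4]  zeros at y ∈ ∅
  x = 2: [0↦4, 1↦1, 2↦2, 3↦0, 4↦2, 5↦1, 6↦4]  zeros at y ∈ {3}
  x = 3: [0↦6, 1↦1, 2↦0, 3↦3, 4↦3, 5↦0, 6↦1]  zeros at y ∈ {2, 5}
  x = 4: [0↦5, 1↦5, 2↦2, 3↦3, 4↦1, 5↦3, 6↦2]  zeros at y ∈ ∅
  x = 5: [0↦1, 1↦6, 2↦1, 3↦0, 4↦3, 5↦3, 6↦0]  zeros at y ∈ {3, 6}
  x = 6: [0↦1, 1↦4, 2↦4, 3↦1, 4↦2, 5↦0, 6↦2]  zeros at y ∈ {5}
Collecting zeros: affine points = {(2, 3), (3, 2), (3, 5), (5, 3), (5, 6), (6, 5)}.
Total count |C(F_7)_aff| = 6.


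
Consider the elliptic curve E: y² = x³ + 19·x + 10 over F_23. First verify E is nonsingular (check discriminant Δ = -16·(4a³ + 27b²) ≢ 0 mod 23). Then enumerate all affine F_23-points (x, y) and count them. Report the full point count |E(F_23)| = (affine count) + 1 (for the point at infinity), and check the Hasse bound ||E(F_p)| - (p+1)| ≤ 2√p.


Affine points = {(3, 5), (3, 18), (4, 9), (4, 14), (5, 0), (6, 8), (6, 15), (7, 7), (7, 16), (9, 6), (9, 17), (10, 2), (10, 21), (11, 3), (11, 20), (13, 4), (13, 19), (15, 6), (15, 17), (17, 5), (17, 18), (19, 10), (19, 13), (20, 8), (20, 15), (22, 6), (22, 17)}; affine count = 27; |E(F_23)| = 28.

Discriminant check: Δ ∝ 4a³ + 27b² = 4·19³ + 27·10² = 4·6859 + 27·100 ≡ 6 (mod 23). Nonzero ⇒ E is nonsingular.
For each x ∈ F_23, compute rhs = x³ + 19·x + 10 mod 23, then count y ∈ F_23 with y² ≡ rhs.
  x = 0: rhs = 10, matching y values: none (0 points).
  x = 1: rhs = 7, matching y values: none (0 points).
  x = 2: rhs = 10, matching y values: none (0 points).
  x = 3: rhs = 2, matching y values: 5, 18 (2 points).
  x = 4: rhs = 12, matching y values: 9, 14 (2 points).
  x = 5: rhs = 0, matching y values: 0 (1 points).
  x = 6: rhs = 18, matching y values: 8, 15 (2 points).
  x = 7: rhs = 3, matching y values: 7, 16 (2 points).
  x = 8: rhs = 7, matching y values: none (0 points).
  x = 9: rhs = 13, matching y values: 6, 17 (2 points).
  x = 10: rhs = 4, matching y values: 2, 21 (2 points).
  x = 11: rhs = 9, matching y values: 3, 20 (2 points).
  x = 12: rhs = 11, matching y values: none (0 points).
  x = 13: rhs = 16, matching y values: 4, 19 (2 points).
  x = 14: rhs = 7, matching y values: none (0 points).
  x = 15: rhs = 13, matching y values: 6, 17 (2 points).
  x = 16: rhs = 17, matching y values: none (0 points).
  x = 17: rhs = 2, matching y values: 5, 18 (2 points).
  x = 18: rhs = 20, matching y values: none (0 points).
  x = 19: rhs = 8, matching y values: 10, 13 (2 points).
  x = 20: rhs = 18, matching y values: 8, 15 (2 points).
  x = 21: rhs = 10, matching y values: none (0 points).
  x = 22: rhs = 13, matching y values: 6, 17 (2 points).
Total affine count: 27.
Full point count |E(F_23)| = 27 + 1 = 28.
Hasse bound: |28 − (23+1)| = |4| = 4 ≤ 2√23 ≈ 9.5917 ✓.


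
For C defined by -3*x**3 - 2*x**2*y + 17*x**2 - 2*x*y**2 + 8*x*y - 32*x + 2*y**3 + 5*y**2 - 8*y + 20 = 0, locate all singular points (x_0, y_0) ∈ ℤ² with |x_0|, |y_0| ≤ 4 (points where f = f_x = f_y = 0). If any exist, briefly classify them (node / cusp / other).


Singular points: {(2, 0)}; classification: node.

Compute partial derivatives:
  f_x = -9*x**2 - 4*x*y + 34*x - 2*y**2 + 8*y - 32.
  f_y = -2*x**2 - 4*x*y + 8*x + 6*y**2 + 10*y - 8.
Scan x_0 ∈ {−4, ..., 4}. For each x_0, f_y(x_0, y) is a polynomial in y; find its integer roots y ∈ {−4, ..., 4}, then test f_x and f at those candidates.
  x = -4: f_y(-4, y) = 6*y**2 + 26*y - 72; no integer root y with |y| ≤ 4.
  x = -3: f_y(-3, y) = 6*y**2 + 22*y - 50; no integer root y with |y| ≤ 4.
  x = -2: f_y(-2, y) = 6*y**2 + 18*y - 32; no integer root y with |y| ≤ 4.
  x = -1: f_y(-1, y) = 6*y**2 + 14*y - 18; no integer root y with |y| ≤ 4.
  x = 0: f_y(0, y) = 6*y**2 + 10*y - 8; no integer root y with |y| ≤ 4.
  x = 1: f_y(1, y) = 6*y**2 + 6*y - 2; no integer root y with |y| ≤ 4.
  x = 2: f_y(2, y) = 6*y**2 + 2*y; vanishes at y ∈ {0}. (2, 0): f_x = 0, f = 0 — SINGULAR.
  x = 3: f_y(3, y) = 6*y**2 - 2*y - 2; no integer root y with |y| ≤ 4.
  x = 4: f_y(4, y) = 6*y**2 - 6*y - 8; no integer root y with |y| ≤ 4.
Only singular point on the grid: (2, 0).
Classify: substitute x = 2 + u, y = 0 + v and expand: f = -3*u**3 - 2*u**2*v - u**2 - 2*u*v**2 + 2*v**3 + v**2.
No constant or linear terms (consistent with a singular point). Quadratic part: -u**2 + v**2. Cubic part: -3*u**3 - 2*u**2*v - 2*u*v**2 + 2*v**3.
The quadratic part v**2 - u**2 = (v − u)(v + u) splits into two distinct linear factors, so there are two distinct tangent lines y − 0 = ±(x − 2) — this is a node (ordinary double point).
Classification: node.


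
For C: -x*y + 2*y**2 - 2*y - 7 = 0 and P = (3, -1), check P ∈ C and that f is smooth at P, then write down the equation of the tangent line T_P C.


Tangent line at P: x - 9*y - 12 = 0.

Step 1: f(3, -1) = 0, so P lies on C.
Step 2: partial derivatives
  f_x(x, y) = -y, f_y(x, y) = -x + 4*y - 2.
  f_x(P) = 1, f_y(P) = -9 (gradient nonzero, so P is smooth).
Step 3: tangent line at P: 1·(x − 3) + -9·(y − -1) = 0.
Expanding: x - 9*y - 12 = 0.


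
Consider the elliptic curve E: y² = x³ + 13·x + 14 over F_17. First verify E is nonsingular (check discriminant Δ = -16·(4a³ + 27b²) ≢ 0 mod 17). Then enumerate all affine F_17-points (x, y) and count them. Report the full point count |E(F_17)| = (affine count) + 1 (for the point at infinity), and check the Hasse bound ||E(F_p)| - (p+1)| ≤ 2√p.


Affine points = {(5, 0), (6, 6), (6, 11), (8, 1), (8, 16), (11, 3), (11, 14), (13, 0), (14, 4), (14, 13), (16, 0)}; affine count = 11; |E(F_17)| = 12.

Discriminant check: Δ ∝ 4a³ + 27b² = 4·13³ + 27·14² = 4·2197 + 27·196 ≡ 4 (mod 17). Nonzero ⇒ E is nonsingular.
For each x ∈ F_17, compute rhs = x³ + 13·x + 14 mod 17, then count y ∈ F_17 with y² ≡ rhs.
  x = 0: rhs = 14, matching y values: none (0 points).
  x = 1: rhs = 11, matching y values: none (0 points).
  x = 2: rhs = 14, matching y values: none (0 points).
  x = 3: rhs = 12, matching y values: none (0 points).
  x = 4: rhs = 11, matching y values: none (0 points).
  x = 5: rhs = 0, matching y values: 0 (1 points).
  x = 6: rhs = 2, matching y values: 6, 11 (2 points).
  x = 7: rhs = 6, matching y values: none (0 points).
  x = 8: rhs = 1, matching y values: 1, 16 (2 points).
  x = 9: rhs = 10, matching y values: none (0 points).
  x = 10: rhs = 5, matching y values: none (0 points).
  x = 11: rhs = 9, matching y values: 3, 14 (2 points).
  x = 12: rhs = 11, matching y values: none (0 points).
  x = 13: rhs = 0, matching y values: 0 (1 points).
  x = 14: rhs = 16, matching y values: 4, 13 (2 points).
  x = 15: rhs = 14, matching y values: none (0 points).
  x = 16: rhs = 0, matching y values: 0 (1 points).
Total affine count: 11.
Full point count |E(F_17)| = 11 + 1 = 12.
Hasse bound: |12 − (17+1)| = |-6| = 6 ≤ 2√17 ≈ 8.2462 ✓.


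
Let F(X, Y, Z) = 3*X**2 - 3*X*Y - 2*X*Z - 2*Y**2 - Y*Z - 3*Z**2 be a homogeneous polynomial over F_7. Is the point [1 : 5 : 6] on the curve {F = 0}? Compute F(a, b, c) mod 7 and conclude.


F(1,5,6) ≡ 5 (mod 7); P is NOT on the curve.

Evaluate F(1, 5, 6) term-by-term (mod 7).
  3*X**2 ↦ 3·1·1·1 = 3
  -3*X*Y ↦ -3·1·5·1 = -15
  -2*X*Z ↦ -2·1·1·6 = -12
  -2*Y**2 ↦ -2·1·25·1 = -50
  -Y*Z ↦ -1·1·5·6 = -30
  -3*Z**2 ↦ -3·1·1·36 = -108
Sum: F(1, 5, 6) = (3) + (-15) + (-12) + (-50) + (-30) + (-108) = -212.
Reducing mod 7: -212 ≡ 5 (mod 7).
Since F(a, b, c) ≡ 5 ≠ 0 (mod 7), P does NOT lie on the curve.


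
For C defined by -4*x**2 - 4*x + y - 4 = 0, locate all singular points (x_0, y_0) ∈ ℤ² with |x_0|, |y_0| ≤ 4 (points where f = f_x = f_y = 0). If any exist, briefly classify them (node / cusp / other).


No singular points in the scanned grid; C is smooth there.

Compute partial derivatives:
  f_x = -8*x - 4.
  f_y = 1.
f_y = 1 is a nonzero constant, so f_y never vanishes: no point (x, y) can satisfy f = f_x = f_y = 0. In particular no (x, y) ∈ {−4, ..., 4}² is singular; the curve is smooth.


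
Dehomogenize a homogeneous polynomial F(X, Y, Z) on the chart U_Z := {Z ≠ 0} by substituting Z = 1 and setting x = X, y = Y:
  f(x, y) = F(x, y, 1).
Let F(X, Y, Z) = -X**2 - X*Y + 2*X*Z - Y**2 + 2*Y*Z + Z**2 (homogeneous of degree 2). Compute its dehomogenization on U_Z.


f(x, y) = -x**2 - x*y + 2*x - y**2 + 2*y + 1

On U_Z we set Z = 1. Each monomial c·X^i·Y^j·Z^k in F becomes c·x^i·y^j·1^k = c·x^i·y^j.
Substituting Z = 1: F(X, Y, 1) = -x**2 - x*y + 2*x - y**2 + 2*y + 1.
Note: deg(f) ≤ deg(F) = 2; strict inequality happens when F is divisible by Z (lost terms).


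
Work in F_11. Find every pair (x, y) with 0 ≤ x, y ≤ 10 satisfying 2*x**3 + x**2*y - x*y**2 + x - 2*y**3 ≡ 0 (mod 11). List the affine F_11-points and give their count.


Affine F_11-points: {(0, 0), (2, 6), (3, 6), (4, 0), (4, 2), (4, 7), (5, 3), (6, 8), (7, 0), (7, 4), (7, 9), (8, 5), (9, 5)}; count = 13.

For each of the 121 pairs (x, y) ∈ F_11², evaluate f(x, y) mod 11. Record the zeros.
  x = 0: [0↦0, 1↦9, 2↦6, 3↦1, 4↦4, 5↦3, 6↦8, 7↦7, 8↦10, 9↦5, 10↦2]  zeros at y ∈ {0}
  x = 1: [0↦3, 1↦1, 2↦7, 3↦9, 4↦6, 5↦8, 6↦3, 7↦1, 8↦1, 9↦2, 10↦3]  zeros at y ∈ ∅
  x = 2: [0↦7, 1↦7, 2↦2, 3↦2, 4↦6, 5↦2, 6↦0, 7↦10, 8↦9, 9↦7, 10↦3]  zeros at y ∈ {6}
  x = 3: [0↦2, 1↦6, 2↦3, 3↦3, 4↦5, 5↦8, 6↦0, 7↦2, 8↦2, 9↦10, 10↦3]  zeros at y ∈ {6}
  x = 4: [0↦0, 1↦10, 2↦0, 3↦2, 4↦4, 5↦5, 6↦4, 7↦0, 8↦3, 9↦1, 10↦4]  zeros at y ∈ {0, 2, 7}
  x = 5: [0↦2, 1↦9, 2↦5, 3↦0, 4↦4, 5↦5, 6↦2, 7↦5, 8↦2, 9↦3, 10↦7]  zeros at y ∈ {3}
  x = 6: [0↦9, 1↦4, 2↦8, 3↦9, 4↦6, 5↦9, 6↦6, 7↦7, 8↦0, 9↦6, 10↦2]  zeros at y ∈ {8}
  x = 7: [0↦0, 1↦7, 2↦10, 3↦8, 4↦0, 5↦7, 6↦6, 7↦7, 8↦9, 9↦0, 10↦1]  zeros at y ∈ {0, 4, 9}
  x = 8: [0↦9, 1↦8, 2↦1, 3↦9, 4↦9, 5↦0, 6↦3, 7↦6, 8↦8, 9↦8, 10↦5]  zeros at y ∈ {5}
  x = 9: [0↦4, 1↦8, 2↦4, 3↦2, 4↦1, 5↦0, 6↦9, 7↦5, 8↦9, 9↦9, 10↦4]  zeros at y ∈ {5}
  x = 10: [0↦8, 1↦8, 2↦9, 3↦10, 4↦10, 5↦8, 6↦3, 7↦5, 8↦2, 9↦4, 10↦10]  zeros at y ∈ ∅
Collecting zeros: affine points = {(0, 0), (2, 6), (3, 6), (4, 0), (4, 2), (4, 7), (5, 3), (6, 8), (7, 0), (7, 4), (7, 9), (8, 5), (9, 5)}.
Total count |C(F_11)_aff| = 13.


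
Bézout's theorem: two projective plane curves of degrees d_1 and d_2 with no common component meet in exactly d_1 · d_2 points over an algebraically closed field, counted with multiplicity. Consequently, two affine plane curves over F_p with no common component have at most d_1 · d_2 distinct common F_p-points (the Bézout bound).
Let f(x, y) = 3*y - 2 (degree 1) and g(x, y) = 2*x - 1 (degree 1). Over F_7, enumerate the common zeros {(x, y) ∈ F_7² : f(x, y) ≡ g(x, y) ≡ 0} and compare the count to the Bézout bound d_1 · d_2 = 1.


Common zeros: {(4, 3)}; count = 1; Bézout bound = 1.

deg(f) = 1, deg(g) = 1, so Bézout bound = 1.
Scan x ∈ F_7. For each x, list the y ∈ F_7 with f(x, y) ≡ 0 and those with g(x, y) ≡ 0 (mod 7); the common zeros in that column are the intersection.
  x = 0: f ≡ 0 at y ∈ {3}; g ≡ 0 at y ∈ ∅; common: ∅.
  x = 1: f ≡ 0 at y ∈ {3}; g ≡ 0 at y ∈ ∅; common: ∅.
  x = 2: f ≡ 0 at y ∈ {3}; g ≡ 0 at y ∈ ∅; common: ∅.
  x = 3: f ≡ 0 at y ∈ {3}; g ≡ 0 at y ∈ ∅; common: ∅.
  x = 4: f ≡ 0 at y ∈ {3}; g ≡ 0 at y ∈ {0, 1, 2, 3, 4, 5, 6}; common: {3}.
  x = 5: f ≡ 0 at y ∈ {3}; g ≡ 0 at y ∈ ∅; common: ∅.
  x = 6: f ≡ 0 at y ∈ {3}; g ≡ 0 at y ∈ ∅; common: ∅.
Collecting: common zeros = {(4, 3)}, so the count is 1.
Comparison with the Bézout bound: 1 ≤ 1 = deg(f)·deg(g), as expected for curves with no common component (the bound is attained).


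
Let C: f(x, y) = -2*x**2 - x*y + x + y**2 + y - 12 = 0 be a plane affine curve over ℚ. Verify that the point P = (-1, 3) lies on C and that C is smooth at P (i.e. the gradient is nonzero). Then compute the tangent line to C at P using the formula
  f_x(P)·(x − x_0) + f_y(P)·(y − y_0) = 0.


Tangent line at P: 2*x + 8*y - 22 = 0.

Step 1: f(-1, 3) = 0, so P lies on C.
Step 2: partial derivatives
  f_x(x, y) = -4*x - y + 1, f_y(x, y) = -x + 2*y + 1.
  f_x(P) = 2, f_y(P) = 8 (gradient nonzero, so P is smooth).
Step 3: tangent line at P: 2·(x − -1) + 8·(y − 3) = 0.
Expanding: 2*x + 8*y - 22 = 0.


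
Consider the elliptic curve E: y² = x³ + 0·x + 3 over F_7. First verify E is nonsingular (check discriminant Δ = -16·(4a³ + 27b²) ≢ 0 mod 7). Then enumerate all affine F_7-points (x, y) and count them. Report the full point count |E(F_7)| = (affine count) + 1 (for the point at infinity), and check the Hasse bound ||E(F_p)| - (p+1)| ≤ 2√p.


Affine points = {(1, 2), (1, 5), (2, 2), (2, 5), (3, 3), (3, 4), (4, 2), (4, 5), (5, 3), (5, 4), (6, 3), (6, 4)}; affine count = 12; |E(F_7)| = 13.

Discriminant check: Δ ∝ 4a³ + 27b² = 4·0³ + 27·3² = 4·0 + 27·9 ≡ 5 (mod 7). Nonzero ⇒ E is nonsingular.
For each x ∈ F_7, compute rhs = x³ + 0·x + 3 mod 7, then count y ∈ F_7 with y² ≡ rhs.
  x = 0: rhs = 3, matching y values: none (0 points).
  x = 1: rhs = 4, matching y values: 2, 5 (2 points).
  x = 2: rhs = 4, matching y values: 2, 5 (2 points).
  x = 3: rhs = 2, matching y values: 3, 4 (2 points).
  x = 4: rhs = 4, matching y values: 2, 5 (2 points).
  x = 5: rhs = 2, matching y values: 3, 4 (2 points).
  x = 6: rhs = 2, matching y values: 3, 4 (2 points).
Total affine count: 12.
Full point count |E(F_7)| = 12 + 1 = 13.
Hasse bound: |13 − (7+1)| = |5| = 5 ≤ 2√7 ≈ 5.2915 ✓.


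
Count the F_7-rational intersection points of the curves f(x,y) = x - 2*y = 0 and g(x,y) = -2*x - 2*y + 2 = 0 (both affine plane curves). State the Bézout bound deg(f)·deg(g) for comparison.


Common zeros: {(3, 5)}; count = 1; Bézout bound = 1.

deg(f) = 1, deg(g) = 1, so Bézout bound = 1.
Scan x ∈ F_7. For each x, list the y ∈ F_7 with f(x, y) ≡ 0 and those with g(x, y) ≡ 0 (mod 7); the common zeros in that column are the intersection.
  x = 0: f ≡ 0 at y ∈ {0}; g ≡ 0 at y ∈ {1}; common: ∅.
  x = 1: f ≡ 0 at y ∈ {4}; g ≡ 0 at y ∈ {0}; common: ∅.
  x = 2: f ≡ 0 at y ∈ {1}; g ≡ 0 at y ∈ {6}; common: ∅.
  x = 3: f ≡ 0 at y ∈ {5}; g ≡ 0 at y ∈ {5}; common: {5}.
  x = 4: f ≡ 0 at y ∈ {2}; g ≡ 0 at y ∈ {4}; common: ∅.
  x = 5: f ≡ 0 at y ∈ {6}; g ≡ 0 at y ∈ {3}; common: ∅.
  x = 6: f ≡ 0 at y ∈ {3}; g ≡ 0 at y ∈ {2}; common: ∅.
Collecting: common zeros = {(3, 5)}, so the count is 1.
Comparison with the Bézout bound: 1 ≤ 1 = deg(f)·deg(g), as expected for curves with no common component (the bound is attained).


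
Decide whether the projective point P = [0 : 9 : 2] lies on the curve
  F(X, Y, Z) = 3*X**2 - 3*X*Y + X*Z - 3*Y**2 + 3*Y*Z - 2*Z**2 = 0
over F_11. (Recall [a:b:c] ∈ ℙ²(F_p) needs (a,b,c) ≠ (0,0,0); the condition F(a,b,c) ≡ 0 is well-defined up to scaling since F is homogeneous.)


F(0,9,2) ≡ 1 (mod 11); P is NOT on the curve.

Evaluate F(0, 9, 2) term-by-term (mod 11).
  3*X**2 ↦ 3·0·1·1 = 0
  -3*X*Y ↦ -3·0·9·1 = 0
  X*Z ↦ 1·0·1·2 = 0
  -3*Y**2 ↦ -3·1·81·1 = -243
  3*Y*Z ↦ 3·1·9·2 = 54
  -2*Z**2 ↦ -2·1·1·4 = -8
Sum: F(0, 9, 2) = (0) + (0) + (0) + (-243) + (54) + (-8) = -197.
Reducing mod 11: -197 ≡ 1 (mod 11).
Since F(a, b, c) ≡ 1 ≠ 0 (mod 11), P does NOT lie on the curve.


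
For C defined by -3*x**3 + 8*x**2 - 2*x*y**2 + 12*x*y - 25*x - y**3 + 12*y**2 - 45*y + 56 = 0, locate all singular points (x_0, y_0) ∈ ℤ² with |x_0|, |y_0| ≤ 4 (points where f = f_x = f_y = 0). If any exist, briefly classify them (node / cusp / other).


Singular points: {(1, 3)}; classification: node.

Compute partial derivatives:
  f_x = -9*x**2 + 16*x - 2*y**2 + 12*y - 25.
  f_y = -4*x*y + 12*x - 3*y**2 + 24*y - 45.
Scan x_0 ∈ {−4, ..., 4}. For each x_0, f_y(x_0, y) is a polynomial in y; find its integer roots y ∈ {−4, ..., 4}, then test f_x and f at those candidates.
  x = -4: f_y(-4, y) = -3*y**2 + 40*y - 93; vanishes at y ∈ {3}. (-4, 3): f_x = -215 ≠ 0.
  x = -3: f_y(-3, y) = -3*y**2 + 36*y - 81; vanishes at y ∈ {3}. (-3, 3): f_x = -136 ≠ 0.
  x = -2: f_y(-2, y) = -3*y**2 + 32*y - 69; vanishes at y ∈ {3}. (-2, 3): f_x = -75 ≠ 0.
  x = -1: f_y(-1, y) = -3*y**2 + 28*y - 57; vanishes at y ∈ {3}. (-1, 3): f_x = -32 ≠ 0.
  x = 0: f_y(0, y) = -3*y**2 + 24*y - 45; vanishes at y ∈ {3}. (0, 3): f_x = -7 ≠ 0.
  x = 1: f_y(1, y) = -3*y**2 + 20*y - 33; vanishes at y ∈ {3}. (1, 3): f_x = 0, f = 0 — SINGULAR.
  x = 2: f_y(2, y) = -3*y**2 + 16*y - 21; vanishes at y ∈ {3}. (2, 3): f_x = -11 ≠ 0.
  x = 3: f_y(3, y) = -3*y**2 + 12*y - 9; vanishes at y ∈ {1, 3}. (3, 1): f_x = -48 ≠ 0; (3, 3): f_x = -40 ≠ 0.
  x = 4: f_y(4, y) = -3*y**2 + 8*y + 3; vanishes at y ∈ {3}. (4, 3): f_x = -87 ≠ 0.
Only singular point on the grid: (1, 3).
Classify: substitute x = 1 + u, y = 3 + v and expand: f = -3*u**3 - u**2 - 2*u*v**2 - v**3 + v**2.
No constant or linear terms (consistent with a singular point). Quadratic part: -u**2 + v**2. Cubic part: -3*u**3 - 2*u*v**2 - v**3.
The quadratic part v**2 - u**2 = (v − u)(v + u) splits into two distinct linear factors, so there are two distinct tangent lines y − 3 = ±(x − 1) — this is a node (ordinary double point).
Classification: node.


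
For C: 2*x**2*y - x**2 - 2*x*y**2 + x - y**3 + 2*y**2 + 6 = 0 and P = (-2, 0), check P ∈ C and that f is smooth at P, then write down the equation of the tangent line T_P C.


Tangent line at P: 5*x + 8*y + 10 = 0.

Step 1: f(-2, 0) = 0, so P lies on C.
Step 2: partial derivatives
  f_x(x, y) = 4*x*y - 2*x - 2*y**2 + 1, f_y(x, y) = 2*x**2 - 4*x*y - 3*y**2 + 4*y.
  f_x(P) = 5, f_y(P) = 8 (gradient nonzero, so P is smooth).
Step 3: tangent line at P: 5·(x − -2) + 8·(y − 0) = 0.
Expanding: 5*x + 8*y + 10 = 0.


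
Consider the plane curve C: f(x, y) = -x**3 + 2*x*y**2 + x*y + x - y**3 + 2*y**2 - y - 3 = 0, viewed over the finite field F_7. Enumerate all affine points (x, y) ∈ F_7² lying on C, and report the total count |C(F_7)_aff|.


Affine F_7-points: {(1, 1), (1, 5), (2, 3), (2, 5), (4, 0), (4, 5), (5, 4), (6, 6)}; count = 8.

For each of the 49 pairs (x, y) ∈ F_7², evaluate f(x, y) mod 7. Record the zeros.
  x = 0: [0↦4, 1↦4, 2↦2, 3↦6, 4↦3, 5↦1, 6↦1]  zeros at y ∈ ∅
  x = 1: [0↦4, 1↦0, 2↦5, 3↦6, 4↦4, 5↦0, 6↦2]  zeros at y ∈ {1, 5}
  x = 2: [0↦5, 1↦4, 2↦2, 3↦0, 4↦6, 5↦0, 6↦4]  zeros at y ∈ {3, 5}
  x = 3: [0↦1, 1↦3, 2↦1, 3↦3, 4↦3, 5↦2, 6↦1]  zeros at y ∈ ∅
  x = 4: [0↦0, 1↦5, 2↦3, 3↦2, 4↦3, 5↦0, 6↦1]  zeros at y ∈ {0, 5}
  x = 5: [0↦3, 1↦4, 2↦2, 3↦5, 4↦0, 5↦2, 6↦5]  zeros at y ∈ {4}
  x = 6: [0↦4, 1↦1, 2↦6, 3↦6, 4↦2, 5↦2, 6↦0]  zeros at y ∈ {6}
Collecting zeros: affine points = {(1, 1), (1, 5), (2, 3), (2, 5), (4, 0), (4, 5), (5, 4), (6, 6)}.
Total count |C(F_7)_aff| = 8.


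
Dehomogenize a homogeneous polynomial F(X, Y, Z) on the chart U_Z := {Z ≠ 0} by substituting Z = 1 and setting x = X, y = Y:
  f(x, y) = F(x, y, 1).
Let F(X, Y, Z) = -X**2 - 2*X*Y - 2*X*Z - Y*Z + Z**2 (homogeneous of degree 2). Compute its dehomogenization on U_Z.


f(x, y) = -x**2 - 2*x*y - 2*x - y + 1

On U_Z we set Z = 1. Each monomial c·X^i·Y^j·Z^k in F becomes c·x^i·y^j·1^k = c·x^i·y^j.
Substituting Z = 1: F(X, Y, 1) = -x**2 - 2*x*y - 2*x - y + 1.
Note: deg(f) ≤ deg(F) = 2; strict inequality happens when F is divisible by Z (lost terms).


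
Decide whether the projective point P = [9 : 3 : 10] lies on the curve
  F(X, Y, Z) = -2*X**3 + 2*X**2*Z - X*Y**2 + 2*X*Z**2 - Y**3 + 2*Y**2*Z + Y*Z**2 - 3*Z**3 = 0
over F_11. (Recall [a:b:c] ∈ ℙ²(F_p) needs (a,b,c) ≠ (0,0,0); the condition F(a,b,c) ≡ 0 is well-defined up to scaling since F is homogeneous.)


F(9,3,10) ≡ 5 (mod 11); P is NOT on the curve.

Evaluate F(9, 3, 10) term-by-term (mod 11).
  -2*X**3 ↦ -2·729·1·1 = -1458
  2*X**2*Z ↦ 2·81·1·10 = 1620
  -X*Y**2 ↦ -1·9·9·1 = -81
  2*X*Z**2 ↦ 2·9·1·100 = 1800
  -Y**3 ↦ -1·1·27·1 = -27
  2*Y**2*Z ↦ 2·1·9·10 = 180
  Y*Z**2 ↦ 1·1·3·100 = 300
  -3*Z**3 ↦ -3·1·1·1000 = -3000
Sum: F(9, 3, 10) = (-1458) + (1620) + (-81) + (1800) + (-27) + (180) + (300) + (-3000) = -666.
Reducing mod 11: -666 ≡ 5 (mod 11).
Since F(a, b, c) ≡ 5 ≠ 0 (mod 11), P does NOT lie on the curve.


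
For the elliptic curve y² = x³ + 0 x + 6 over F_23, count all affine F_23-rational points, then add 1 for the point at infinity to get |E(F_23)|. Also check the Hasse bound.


Affine points = {(0, 11), (0, 12), (4, 1), (4, 22), (5, 4), (5, 19), (7, 2), (7, 21), (8, 9), (8, 14), (11, 7), (11, 16), (12, 3), (12, 20), (13, 8), (13, 15), (14, 6), (14, 17), (15, 0), (16, 10), (16, 13), (20, 5), (20, 18)}; affine count = 23; |E(F_23)| = 24.

Discriminant check: Δ ∝ 4a³ + 27b² = 4·0³ + 27·6² = 4·0 + 27·36 ≡ 6 (mod 23). Nonzero ⇒ E is nonsingular.
For each x ∈ F_23, compute rhs = x³ + 0·x + 6 mod 23, then count y ∈ F_23 with y² ≡ rhs.
  x = 0: rhs = 6, matching y values: 11, 12 (2 points).
  x = 1: rhs = 7, matching y values: none (0 points).
  x = 2: rhs = 14, matching y values: none (0 points).
  x = 3: rhs = 10, matching y values: none (0 points).
  x = 4: rhs = 1, matching y values: 1, 22 (2 points).
  x = 5: rhs = 16, matching y values: 4, 19 (2 points).
  x = 6: rhs = 15, matching y values: none (0 points).
  x = 7: rhs = 4, matching y values: 2, 21 (2 points).
  x = 8: rhs = 12, matching y values: 9, 14 (2 points).
  x = 9: rhs = 22, matching y values: none (0 points).
  x = 10: rhs = 17, matching y values: none (0 points).
  x = 11: rhs = 3, matching y values: 7, 16 (2 points).
  x = 12: rhs = 9, matching y values: 3, 20 (2 points).
  x = 13: rhs = 18, matching y values: 8, 15 (2 points).
  x = 14: rhs = 13, matching y values: 6, 17 (2 points).
  x = 15: rhs = 0, matching y values: 0 (1 points).
  x = 16: rhs = 8, matching y values: 10, 13 (2 points).
  x = 17: rhs = 20, matching y values: none (0 points).
  x = 18: rhs = 19, matching y values: none (0 points).
  x = 19: rhs = 11, matching y values: none (0 points).
  x = 20: rhs = 2, matching y values: 5, 18 (2 points).
  x = 21: rhs = 21, matching y values: none (0 points).
  x = 22: rhs = 5, matching y values: none (0 points).
Total affine count: 23.
Full point count |E(F_23)| = 23 + 1 = 24.
Hasse bound: |24 − (23+1)| = |0| = 0 ≤ 2√23 ≈ 9.5917 ✓.


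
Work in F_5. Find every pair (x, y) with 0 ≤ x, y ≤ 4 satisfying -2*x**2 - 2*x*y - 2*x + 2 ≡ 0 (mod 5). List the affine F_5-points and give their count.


Affine F_5-points: {(1, 4), (2, 0), (3, 3), (4, 4)}; count = 4.

For each of the 25 pairs (x, y) ∈ F_5², evaluate f(x, y) mod 5. Record the zeros.
  x = 0: [0↦2, 1↦2, 2↦2, 3↦2, 4↦2]  zeros at y ∈ ∅
  x = 1: [0↦3, 1↦1, 2↦4, 3↦2, 4↦0]  zeros at y ∈ {4}
  x = 2: [0↦0, 1↦1, 2↦2, 3↦3, 4↦4]  zeros at y ∈ {0}
  x = 3: [0↦3, 1↦2, 2↦1, 3↦0, 4↦4]  zeros at y ∈ {3}
  x = 4: [0↦2, 1↦4, 2↦1, 3↦3, 4↦0]  zeros at y ∈ {4}
Collecting zeros: affine points = {(1, 4), (2, 0), (3, 3), (4, 4)}.
Total count |C(F_5)_aff| = 4.


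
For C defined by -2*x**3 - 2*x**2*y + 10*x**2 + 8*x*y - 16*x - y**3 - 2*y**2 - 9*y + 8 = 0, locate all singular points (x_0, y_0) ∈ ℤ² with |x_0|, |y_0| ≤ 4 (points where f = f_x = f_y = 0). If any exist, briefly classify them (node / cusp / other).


Singular points: {(2, -1)}; classification: cusp.

Compute partial derivatives:
  f_x = -6*x**2 - 4*x*y + 20*x + 8*y - 16.
  f_y = -2*x**2 + 8*x - 3*y**2 - 4*y - 9.
Scan x_0 ∈ {−4, ..., 4}. For each x_0, f_y(x_0, y) is a polynomial in y; find its integer roots y ∈ {−4, ..., 4}, then test f_x and f at those candidates.
  x = -4: f_y(-4, y) = -3*y**2 - 4*y - 73; no integer root y with |y| ≤ 4.
  x = -3: f_y(-3, y) = -3*y**2 - 4*y - 51; no integer root y with |y| ≤ 4.
  x = -2: f_y(-2, y) = -3*y**2 - 4*y - 33; no integer root y with |y| ≤ 4.
  x = -1: f_y(-1, y) = -3*y**2 - 4*y - 19; no integer root y with |y| ≤ 4.
  x = 0: f_y(0, y) = -3*y**2 - 4*y - 9; no integer root y with |y| ≤ 4.
  x = 1: f_y(1, y) = -3*y**2 - 4*y - 3; no integer root y with |y| ≤ 4.
  x = 2: f_y(2, y) = -3*y**2 - 4*y - 1; vanishes at y ∈ {-1}. (2, -1): f_x = 0, f = 0 — SINGULAR.
  x = 3: f_y(3, y) = -3*y**2 - 4*y - 3; no integer root y with |y| ≤ 4.
  x = 4: f_y(4, y) = -3*y**2 - 4*y - 9; no integer root y with |y| ≤ 4.
Only singular point on the grid: (2, -1).
Classify: substitute x = 2 + u, y = -1 + v and expand: f = -2*u**3 - 2*u**2*v - v**3 + v**2.
No constant or linear terms (consistent with a singular point). Quadratic part: v**2. Cubic part: -2*u**3 - 2*u**2*v - v**3.
The quadratic part v**2 is a perfect square, so there is a single (double) tangent line v = 0, i.e. y = -1. Restricting the cubic part to that line (v = 0) leaves -2*u**3 ≠ 0, so f is not divisible by v and the branch is v² ≈ 2*u**3 to lowest order — this is a cusp.
Classification: cusp.


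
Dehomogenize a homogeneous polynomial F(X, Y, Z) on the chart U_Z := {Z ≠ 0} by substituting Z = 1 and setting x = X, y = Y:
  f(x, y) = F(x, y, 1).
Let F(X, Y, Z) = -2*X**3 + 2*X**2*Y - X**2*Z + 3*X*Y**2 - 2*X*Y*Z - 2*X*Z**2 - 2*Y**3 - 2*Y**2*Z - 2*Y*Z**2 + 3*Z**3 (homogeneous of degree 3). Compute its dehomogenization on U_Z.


f(x, y) = -2*x**3 + 2*x**2*y - x**2 + 3*x*y**2 - 2*x*y - 2*x - 2*y**3 - 2*y**2 - 2*y + 3

On U_Z we set Z = 1. Each monomial c·X^i·Y^j·Z^k in F becomes c·x^i·y^j·1^k = c·x^i·y^j.
Substituting Z = 1: F(X, Y, 1) = -2*x**3 + 2*x**2*y - x**2 + 3*x*y**2 - 2*x*y - 2*x - 2*y**3 - 2*y**2 - 2*y + 3.
Note: deg(f) ≤ deg(F) = 3; strict inequality happens when F is divisible by Z (lost terms).


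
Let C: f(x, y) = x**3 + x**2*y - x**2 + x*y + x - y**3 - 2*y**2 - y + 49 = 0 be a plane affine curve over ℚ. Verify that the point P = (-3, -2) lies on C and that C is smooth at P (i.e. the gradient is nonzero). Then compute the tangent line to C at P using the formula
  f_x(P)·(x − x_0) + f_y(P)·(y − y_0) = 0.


Tangent line at P: 44*x + y + 134 = 0.

Step 1: f(-3, -2) = 0, so P lies on C.
Step 2: partial derivatives
  f_x(x, y) = 3*x**2 + 2*x*y - 2*x + y + 1, f_y(x, y) = x**2 + x - 3*y**2 - 4*y - 1.
  f_x(P) = 44, f_y(P) = 1 (gradient nonzero, so P is smooth).
Step 3: tangent line at P: 44·(x − -3) + 1·(y − -2) = 0.
Expanding: 44*x + y + 134 = 0.


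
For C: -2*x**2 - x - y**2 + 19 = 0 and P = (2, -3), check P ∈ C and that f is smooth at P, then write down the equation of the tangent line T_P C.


Tangent line at P: -9*x + 6*y + 36 = 0.

Step 1: f(2, -3) = 0, so P lies on C.
Step 2: partial derivatives
  f_x(x, y) = -4*x - 1, f_y(x, y) = -2*y.
  f_x(P) = -9, f_y(P) = 6 (gradient nonzero, so P is smooth).
Step 3: tangent line at P: -9·(x − 2) + 6·(y − -3) = 0.
Expanding: -9*x + 6*y + 36 = 0.


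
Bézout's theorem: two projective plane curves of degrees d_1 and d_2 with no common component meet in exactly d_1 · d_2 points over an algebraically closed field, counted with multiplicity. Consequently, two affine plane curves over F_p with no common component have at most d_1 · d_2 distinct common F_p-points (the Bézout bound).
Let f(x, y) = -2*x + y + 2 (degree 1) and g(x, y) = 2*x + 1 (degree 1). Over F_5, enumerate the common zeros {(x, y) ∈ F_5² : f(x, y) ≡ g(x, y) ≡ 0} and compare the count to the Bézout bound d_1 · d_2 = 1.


Common zeros: {(2, 2)}; count = 1; Bézout bound = 1.

deg(f) = 1, deg(g) = 1, so Bézout bound = 1.
Scan x ∈ F_5. For each x, list the y ∈ F_5 with f(x, y) ≡ 0 and those with g(x, y) ≡ 0 (mod 5); the common zeros in that column are the intersection.
  x = 0: f ≡ 0 at y ∈ {3}; g ≡ 0 at y ∈ ∅; common: ∅.
  x = 1: f ≡ 0 at y ∈ {0}; g ≡ 0 at y ∈ ∅; common: ∅.
  x = 2: f ≡ 0 at y ∈ {2}; g ≡ 0 at y ∈ {0, 1, 2, 3, 4}; common: {2}.
  x = 3: f ≡ 0 at y ∈ {4}; g ≡ 0 at y ∈ ∅; common: ∅.
  x = 4: f ≡ 0 at y ∈ {1}; g ≡ 0 at y ∈ ∅; common: ∅.
Collecting: common zeros = {(2, 2)}, so the count is 1.
Comparison with the Bézout bound: 1 ≤ 1 = deg(f)·deg(g), as expected for curves with no common component (the bound is attained).


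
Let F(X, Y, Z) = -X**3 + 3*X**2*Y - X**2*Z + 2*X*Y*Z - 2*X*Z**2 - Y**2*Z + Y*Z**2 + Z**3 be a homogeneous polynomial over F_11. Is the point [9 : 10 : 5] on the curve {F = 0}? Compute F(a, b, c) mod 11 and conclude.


F(9,10,5) ≡ 4 (mod 11); P is NOT on the curve.

Evaluate F(9, 10, 5) term-by-term (mod 11).
  -X**3 ↦ -1·729·1·1 = -729
  3*X**2*Y ↦ 3·81·10·1 = 2430
  -X**2*Z ↦ -1·81·1·5 = -405
  2*X*Y*Z ↦ 2·9·10·5 = 900
  -2*X*Z**2 ↦ -2·9·1·25 = -450
  -Y**2*Z ↦ -1·1·100·5 = -500
  Y*Z**2 ↦ 1·1·10·25 = 250
  Z**3 ↦ 1·1·1·125 = 125
Sum: F(9, 10, 5) = (-729) + (2430) + (-405) + (900) + (-450) + (-500) + (250) + (125) = 1621.
Reducing mod 11: 1621 ≡ 4 (mod 11).
Since F(a, b, c) ≡ 4 ≠ 0 (mod 11), P does NOT lie on the curve.


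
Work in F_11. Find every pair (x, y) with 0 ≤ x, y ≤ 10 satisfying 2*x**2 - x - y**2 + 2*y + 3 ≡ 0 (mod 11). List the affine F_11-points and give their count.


Affine F_11-points: {(0, 3), (0, 10), (1, 5), (1, 8), (5, 5), (5, 8), (6, 3), (6, 10), (8, 6), (8, 7), (9, 6), (9, 7)}; count = 12.

For each of the 121 pairs (x, y) ∈ F_11², evaluate f(x, y) mod 11. Record the zeros.
  x = 0: [0↦3, 1↦4, 2↦3, 3↦0, 4↦6, 5↦10, 6↦1, 7↦1, 8↦10, 9↦6, 10↦0]  zeros at y ∈ {3, 10}
  x = 1: [0↦4, 1↦5, 2↦4, 3↦1, 4↦7, 5↦0, 6↦2, 7↦2, 8↦0, 9↦7, 10↦1]  zeros at y ∈ {5, 8}
  x = 2: [0↦9, 1↦10, 2↦9, 3↦6, 4↦1, 5↦5, 6↦7, 7↦7, 8↦5, 9↦1, 10↦6]  zeros at y ∈ ∅
  x = 3: [0↦7, 1↦8, 2↦7, 3↦4, 4↦10, 5↦3, 6↦5, 7↦5, 8↦3, 9↦10, 10↦4]  zeros at y ∈ ∅
  x = 4: [0↦9, 1↦10, 2↦9, 3↦6, 4↦1, 5↦5, 6↦7, 7↦7, 8↦5, 9↦1, 10↦6]  zeros at y ∈ ∅
  x = 5: [0↦4, 1↦5, 2↦4, 3↦1, 4↦7, 5↦0, 6↦2, 7↦2, 8↦0, 9↦7, 10↦1]  zeros at y ∈ {5, 8}
  x = 6: [0↦3, 1↦4, 2↦3, 3↦0, 4↦6, 5↦10, 6↦1, 7↦1, 8↦10, 9↦6, 10↦0]  zeros at y ∈ {3, 10}
  x = 7: [0↦6, 1↦7, 2↦6, 3↦3, 4↦9, 5↦2, 6↦4, 7↦4, 8↦2, 9↦9, 10↦3]  zeros at y ∈ ∅
  x = 8: [0↦2, 1↦3, 2↦2, 3↦10, 4↦5, 5↦9, 6↦0, 7↦0, 8↦9, 9↦5, 10↦10]  zeros at y ∈ {6, 7}
  x = 9: [0↦2, 1↦3, 2↦2, 3↦10, 4↦5, 5↦9, 6↦0, 7↦0, 8↦9, 9↦5, 10↦10]  zeros at y ∈ {6, 7}
  x = 10: [0↦6, 1↦7, 2↦6, 3↦3, 4↦9, 5↦2, 6↦4, 7↦4, 8↦2, 9↦9, 10↦3]  zeros at y ∈ ∅
Collecting zeros: affine points = {(0, 3), (0, 10), (1, 5), (1, 8), (5, 5), (5, 8), (6, 3), (6, 10), (8, 6), (8, 7), (9, 6), (9, 7)}.
Total count |C(F_11)_aff| = 12.


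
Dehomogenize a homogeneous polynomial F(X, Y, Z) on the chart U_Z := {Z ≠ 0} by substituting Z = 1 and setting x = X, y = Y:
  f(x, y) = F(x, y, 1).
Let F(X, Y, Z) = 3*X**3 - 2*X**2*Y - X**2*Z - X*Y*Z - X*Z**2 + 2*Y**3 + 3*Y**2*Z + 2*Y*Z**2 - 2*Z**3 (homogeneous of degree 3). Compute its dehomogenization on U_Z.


f(x, y) = 3*x**3 - 2*x**2*y - x**2 - x*y - x + 2*y**3 + 3*y**2 + 2*y - 2

On U_Z we set Z = 1. Each monomial c·X^i·Y^j·Z^k in F becomes c·x^i·y^j·1^k = c·x^i·y^j.
Substituting Z = 1: F(X, Y, 1) = 3*x**3 - 2*x**2*y - x**2 - x*y - x + 2*y**3 + 3*y**2 + 2*y - 2.
Note: deg(f) ≤ deg(F) = 3; strict inequality happens when F is divisible by Z (lost terms).


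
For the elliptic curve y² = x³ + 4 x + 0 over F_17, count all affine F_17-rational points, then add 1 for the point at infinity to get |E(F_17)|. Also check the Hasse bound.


Affine points = {(0, 0), (2, 4), (2, 13), (5, 3), (5, 14), (6, 6), (6, 11), (8, 0), (9, 0), (11, 7), (11, 10), (12, 5), (12, 12), (15, 1), (15, 16)}; affine count = 15; |E(F_17)| = 16.

Discriminant check: Δ ∝ 4a³ + 27b² = 4·4³ + 27·0² = 4·64 + 27·0 ≡ 1 (mod 17). Nonzero ⇒ E is nonsingular.
For each x ∈ F_17, compute rhs = x³ + 4·x + 0 mod 17, then count y ∈ F_17 with y² ≡ rhs.
  x = 0: rhs = 0, matching y values: 0 (1 points).
  x = 1: rhs = 5, matching y values: none (0 points).
  x = 2: rhs = 16, matching y values: 4, 13 (2 points).
  x = 3: rhs = 5, matching y values: none (0 points).
  x = 4: rhs = 12, matching y values: none (0 points).
  x = 5: rhs = 9, matching y values: 3, 14 (2 points).
  x = 6: rhs = 2, matching y values: 6, 11 (2 points).
  x = 7: rhs = 14, matching y values: none (0 points).
  x = 8: rhs = 0, matching y values: 0 (1 points).
  x = 9: rhs = 0, matching y values: 0 (1 points).
  x = 10: rhs = 3, matching y values: none (0 points).
  x = 11: rhs = 15, matching y values: 7, 10 (2 points).
  x = 12: rhs = 8, matching y values: 5, 12 (2 points).
  x = 13: rhs = 5, matching y values: none (0 points).
  x = 14: rhs = 12, matching y values: none (0 points).
  x = 15: rhs = 1, matching y values: 1, 16 (2 points).
  x = 16: rhs = 12, matching y values: none (0 points).
Total affine count: 15.
Full point count |E(F_17)| = 15 + 1 = 16.
Hasse bound: |16 − (17+1)| = |-2| = 2 ≤ 2√17 ≈ 8.2462 ✓.


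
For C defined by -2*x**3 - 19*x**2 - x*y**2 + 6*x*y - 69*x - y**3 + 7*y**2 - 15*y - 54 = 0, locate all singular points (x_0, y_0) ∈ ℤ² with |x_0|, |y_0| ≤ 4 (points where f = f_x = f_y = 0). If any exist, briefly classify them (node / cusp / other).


Singular points: {(-3, 3)}; classification: node.

Compute partial derivatives:
  f_x = -6*x**2 - 38*x - y**2 + 6*y - 69.
  f_y = -2*x*y + 6*x - 3*y**2 + 14*y - 15.
Scan x_0 ∈ {−4, ..., 4}. For each x_0, f_y(x_0, y) is a polynomial in y; find its integer roots y ∈ {−4, ..., 4}, then test f_x and f at those candidates.
  x = -4: f_y(-4, y) = -3*y**2 + 22*y - 39; vanishes at y ∈ {3}. (-4, 3): f_x = -4 ≠ 0.
  x = -3: f_y(-3, y) = -3*y**2 + 20*y - 33; vanishes at y ∈ {3}. (-3, 3): f_x = 0, f = 0 — SINGULAR.
  x = -2: f_y(-2, y) = -3*y**2 + 18*y - 27; vanishes at y ∈ {3}. (-2, 3): f_x = -8 ≠ 0.
  x = -1: f_y(-1, y) = -3*y**2 + 16*y - 21; vanishes at y ∈ {3}. (-1, 3): f_x = -28 ≠ 0.
  x = 0: f_y(0, y) = -3*y**2 + 14*y - 15; vanishes at y ∈ {3}. (0, 3): f_x = -60 ≠ 0.
  x = 1: f_y(1, y) = -3*y**2 + 12*y - 9; vanishes at y ∈ {1, 3}. (1, 1): f_x = -108 ≠ 0; (1, 3): f_x = -104 ≠ 0.
  x = 2: f_y(2, y) = -3*y**2 + 10*y - 3; vanishes at y ∈ {3}. (2, 3): f_x = -160 ≠ 0.
  x = 3: f_y(3, y) = -3*y**2 + 8*y + 3; vanishes at y ∈ {3}. (3, 3): f_x = -228 ≠ 0.
  x = 4: f_y(4, y) = -3*y**2 + 6*y + 9; vanishes at y ∈ {-1, 3}. (4, -1): f_x = -324 ≠ 0; (4, 3): f_x = -308 ≠ 0.
Only singular point on the grid: (-3, 3).
Classify: substitute x = -3 + u, y = 3 + v and expand: f = -2*u**3 - u**2 - u*v**2 - v**3 + v**2.
No constant or linear terms (consistent with a singular point). Quadratic part: -u**2 + v**2. Cubic part: -2*u**3 - u*v**2 - v**3.
The quadratic part v**2 - u**2 = (v − u)(v + u) splits into two distinct linear factors, so there are two distinct tangent lines y − 3 = ±(x − -3) — this is a node (ordinary double point).
Classification: node.


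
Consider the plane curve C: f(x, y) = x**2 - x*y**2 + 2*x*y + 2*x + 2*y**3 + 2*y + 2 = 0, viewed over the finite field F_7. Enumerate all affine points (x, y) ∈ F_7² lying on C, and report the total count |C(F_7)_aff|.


Affine F_7-points: {(1, 4), (2, 6), (5, 4), (6, 2), (6, 6)}; count = 5.

For each of the 49 pairs (x, y) ∈ F_7², evaluate f(x, y) mod 7. Record the zeros.
  x = 0: [0↦2, 1↦6, 2↦1, 3↦6, 4↦5, 5↦3, 6↦5]  zeros at y ∈ ∅
  x = 1: [0↦5, 1↦3, 2↦4, 3↦6, 4↦0, 5↦5, 6↦5]  zeros at y ∈ {4}
  x = 2: [0↦3, 1↦2, 2↦2, 3↦1, 4↦4, 5↦2, 6↦0]  zeros at y ∈ {6}
  x = 3: [0↦3, 1↦3, 2↦2, 3↦5, 4↦3, 5↦1, 6↦4]  zeros at y ∈ ∅
  x = 4: [0↦5, 1↦6, 2↦4, 3↦4, 4↦4, 5↦2, 6↦3]  zeros at y ∈ ∅
  x = 5: [0↦2, 1↦4, 2↦1, 3↦5, 4↦0, 5↦5, 6↦4]  zeros at y ∈ {4}
  x = 6: [0↦1, 1↦4, 2↦0, 3↦1, 4↦5, 5↦3, 6↦0]  zeros at y ∈ {2, 6}
Collecting zeros: affine points = {(1, 4), (2, 6), (5, 4), (6, 2), (6, 6)}.
Total count |C(F_7)_aff| = 5.
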